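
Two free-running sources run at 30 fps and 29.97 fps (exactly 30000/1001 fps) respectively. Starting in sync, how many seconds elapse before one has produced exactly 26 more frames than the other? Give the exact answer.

The gap grows by |30000/1001 − 30| = 30/1001 frames per second.
Time for a 26-frame gap: 26 ÷ (30/1001) = 13013/15 s.

13013/15 seconds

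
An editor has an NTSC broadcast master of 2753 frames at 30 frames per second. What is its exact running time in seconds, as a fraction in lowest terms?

2753/30 seconds

Running time = 2753 ÷ (30) = 2753 × 1/30 = 2753/30 s.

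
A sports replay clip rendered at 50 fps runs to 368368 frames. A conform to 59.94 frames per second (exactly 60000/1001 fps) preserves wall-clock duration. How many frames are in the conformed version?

Target frames = source frames × (target rate / source rate) = 368368 × (60000/1001)/(50) = 368368 × 1200/1001 = 441600.

441600 frames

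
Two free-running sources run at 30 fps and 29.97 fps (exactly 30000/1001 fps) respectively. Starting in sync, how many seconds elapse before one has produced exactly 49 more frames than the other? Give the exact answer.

49049/30 seconds

The gap grows by |30000/1001 − 30| = 30/1001 frames per second.
Time for a 49-frame gap: 49 ÷ (30/1001) = 49049/30 s.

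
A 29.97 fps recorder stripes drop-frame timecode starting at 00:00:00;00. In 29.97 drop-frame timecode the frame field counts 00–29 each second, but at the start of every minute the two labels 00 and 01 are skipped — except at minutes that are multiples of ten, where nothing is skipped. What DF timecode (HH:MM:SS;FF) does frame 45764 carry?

Ten DF minutes hold 17982 frames, so frame 45764 lies in block 2 (frames 35964–53945) with 9800 frames into that block.
The block's first minute is 1800 frames and the rest 1798 each; 9800 frames reaches minute 5, so 2 × 18 + 5 × 2 = 46 labels have been skipped so far.
Adding those back, label number 45764 + 46 = 45810 at 30 labels/s is 1527 s + 0 f = 0 h 25 min 27 s frame 0, i.e. 00:25:27;00.

00:25:27;00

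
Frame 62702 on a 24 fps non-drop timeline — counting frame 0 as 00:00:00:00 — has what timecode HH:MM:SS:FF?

62702 ÷ 24 = 2612 full seconds, remainder 14 frames.
2612 s = 0 h 43 min 32 s.
Timecode: 00:43:32:14.

00:43:32:14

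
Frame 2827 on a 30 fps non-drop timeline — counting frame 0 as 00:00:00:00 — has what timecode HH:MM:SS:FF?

2827 ÷ 30 = 94 full seconds, remainder 7 frames.
94 s = 0 h 1 min 34 s.
Timecode: 00:01:34:07.

00:01:34:07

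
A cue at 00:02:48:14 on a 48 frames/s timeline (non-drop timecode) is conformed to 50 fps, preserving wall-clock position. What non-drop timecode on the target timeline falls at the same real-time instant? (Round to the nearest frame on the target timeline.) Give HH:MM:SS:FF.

00:02:48:15

Source frame index: (0×3600 + 2×60 + 48) × 48 + 14 = 8078.
Real time: 8078 / (48) = 4039/24 s.
Target frame: (4039/24) × (50) = 100975/12 ≈ 8414.583 → 8415.
At 50 labels/s: frame 8415 → 00:02:48:15.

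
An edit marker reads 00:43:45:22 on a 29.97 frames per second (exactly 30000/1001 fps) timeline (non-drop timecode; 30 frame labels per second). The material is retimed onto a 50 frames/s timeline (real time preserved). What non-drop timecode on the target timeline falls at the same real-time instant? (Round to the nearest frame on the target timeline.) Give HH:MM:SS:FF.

00:43:48:18

Source frame index: (0×3600 + 43×60 + 45) × 30 + 22 = 78772.
Real time: 78772 / (30000/1001) = 19712693/7500 s.
Target frame: (19712693/7500) × (50) = 19712693/150 ≈ 131417.953 → 131418.
At 50 labels/s: frame 131418 → 00:43:48:18.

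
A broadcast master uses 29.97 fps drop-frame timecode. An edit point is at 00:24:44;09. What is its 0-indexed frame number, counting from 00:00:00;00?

44485

As if non-drop at 30 labels/s: (0 × 3600 + 24 × 60 + 44) × 30 + 9 = 44529.
Minute boundaries passed: 24; those not divisible by 10: 24 − 2 = 22; dropped labels = 2 × 22 = 44.
Actual frame index = 44529 − 44 = 44485.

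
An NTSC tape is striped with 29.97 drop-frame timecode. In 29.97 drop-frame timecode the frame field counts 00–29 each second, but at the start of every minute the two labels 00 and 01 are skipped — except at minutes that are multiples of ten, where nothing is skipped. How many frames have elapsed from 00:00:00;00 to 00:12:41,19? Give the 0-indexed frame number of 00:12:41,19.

As if non-drop at 30 labels/s: (0 × 3600 + 12 × 60 + 41) × 30 + 19 = 22849.
Minute boundaries passed: 12; those not divisible by 10: 12 − 1 = 11; dropped labels = 2 × 11 = 22.
Actual frame index = 22849 − 22 = 22827.

22827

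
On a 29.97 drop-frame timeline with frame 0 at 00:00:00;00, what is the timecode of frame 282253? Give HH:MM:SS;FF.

02:36:57;25

Ten DF minutes hold 17982 frames, so frame 282253 lies in block 15 (frames 269730–287711) with 12523 frames into that block.
The block's first minute is 1800 frames and the rest 1798 each; 12523 frames reaches minute 6, so 15 × 18 + 6 × 2 = 282 labels have been skipped so far.
Adding those back, label number 282253 + 282 = 282535 at 30 labels/s is 9417 s + 25 f = 2 h 36 min 57 s frame 25, i.e. 02:36:57;25.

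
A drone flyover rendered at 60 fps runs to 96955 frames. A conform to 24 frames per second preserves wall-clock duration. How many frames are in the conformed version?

Target frames = source frames × (target rate / source rate) = 96955 × (24)/(60) = 96955 × 2/5 = 38782.

38782 frames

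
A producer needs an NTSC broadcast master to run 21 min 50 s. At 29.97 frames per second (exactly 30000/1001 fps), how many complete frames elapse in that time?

21 min 50 s = 1310 s.
Frames = 1310 × 30000/1001 = 39300000/1001 ≈ 39260.7393.
Complete frames: 39260.

39260 frames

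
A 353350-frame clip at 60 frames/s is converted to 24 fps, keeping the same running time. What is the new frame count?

141340 frames

Target frames = source frames × (target rate / source rate) = 353350 × (24)/(60) = 353350 × 2/5 = 141340.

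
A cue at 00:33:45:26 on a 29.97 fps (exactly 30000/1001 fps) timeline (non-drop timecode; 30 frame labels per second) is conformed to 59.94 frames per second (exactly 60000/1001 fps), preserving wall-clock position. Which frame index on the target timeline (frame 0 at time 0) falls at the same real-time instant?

frame 121552

Source frame index: (0×3600 + 33×60 + 45) × 30 + 26 = 60776.
Real time: 60776 / (30000/1001) = 7604597/3750 s.
Target frame: (7604597/3750) × (60000/1001) = 121552.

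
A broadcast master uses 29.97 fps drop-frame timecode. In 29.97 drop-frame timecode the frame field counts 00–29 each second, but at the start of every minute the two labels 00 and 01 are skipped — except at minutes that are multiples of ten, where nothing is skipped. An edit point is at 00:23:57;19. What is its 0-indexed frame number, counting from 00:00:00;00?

43087

Complete 10-minute blocks: 2, each 17982 frames → 35964.
Remaining 3 whole minutes in the current block: 1800 + 2 × 1798 = 5396 frames.
Within the current minute: 57 × 30 + 19 − 2 = 1727 (labels ;00/;01 skipped at this minute). Total = 35964 + 5396 + 1727 = 43087.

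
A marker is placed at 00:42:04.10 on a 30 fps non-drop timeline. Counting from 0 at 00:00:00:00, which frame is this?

Total seconds to the label: (0 × 3600 + 42 × 60 + 4) = 2524.
Frame index = 2524 × 30 + 10 = 75730.

75730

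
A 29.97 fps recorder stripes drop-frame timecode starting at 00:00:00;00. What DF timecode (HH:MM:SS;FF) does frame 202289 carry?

01:52:29;21

Each 10-minute DF block holds 10 × 60 × 30 − 9 × 2 = 17982 frames. 202289 ÷ 17982 → 11 full blocks, remainder 4487.
Within the partial block the first minute is 1800 frames and each further minute 1798, so 2 further minute boundaries passed. Total skipped labels = 18 × 11 + 2 × 2 = 202.
Non-drop label index = 202289 + 202 = 202491; at 30 labels/s that is 01:52:29:21, i.e. DF 01:52:29;21.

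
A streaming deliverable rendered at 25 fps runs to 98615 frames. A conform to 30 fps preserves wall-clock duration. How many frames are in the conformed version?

Target frames = source frames × (target rate / source rate) = 98615 × (30)/(25) = 98615 × 6/5 = 118338.

118338 frames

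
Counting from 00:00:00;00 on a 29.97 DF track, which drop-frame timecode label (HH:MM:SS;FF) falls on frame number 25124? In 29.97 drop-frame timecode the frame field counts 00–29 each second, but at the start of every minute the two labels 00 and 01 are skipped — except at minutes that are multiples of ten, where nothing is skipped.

00:13:58;08

Each 10-minute DF block holds 10 × 60 × 30 − 9 × 2 = 17982 frames. 25124 ÷ 17982 → 1 full block, remainder 7142.
Within the partial block the first minute is 1800 frames and each further minute 1798, so 3 further minute boundaries passed. Total skipped labels = 18 × 1 + 2 × 3 = 24.
Non-drop label index = 25124 + 24 = 25148; at 30 labels/s that is 00:13:58:08, i.e. DF 00:13:58;08.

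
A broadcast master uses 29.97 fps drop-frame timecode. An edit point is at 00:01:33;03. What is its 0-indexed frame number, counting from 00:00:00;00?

Complete 10-minute blocks: 0, each 17982 frames → 0.
Remaining 1 whole minute in the current block: 1800 + 0 × 1798 = 1800 frames.
Within the current minute: 33 × 30 + 3 − 2 = 991 (labels ;00/;01 skipped at this minute). Total = 0 + 1800 + 991 = 2791.

2791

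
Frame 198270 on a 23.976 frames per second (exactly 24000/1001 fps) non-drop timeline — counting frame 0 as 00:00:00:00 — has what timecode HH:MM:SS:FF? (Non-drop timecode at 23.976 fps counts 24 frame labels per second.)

02:17:41:06

198270 ÷ 24 = 8261 full seconds, remainder 6 frames.
8261 s = 2 h 17 min 41 s.
Timecode: 02:17:41:06.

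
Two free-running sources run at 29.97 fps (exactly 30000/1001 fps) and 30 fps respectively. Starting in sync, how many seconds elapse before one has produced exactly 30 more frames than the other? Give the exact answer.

1001 seconds

The gap grows by |30 − 30000/1001| = 30/1001 frames per second.
Time for a 30-frame gap: 30 ÷ (30/1001) = 1001 s.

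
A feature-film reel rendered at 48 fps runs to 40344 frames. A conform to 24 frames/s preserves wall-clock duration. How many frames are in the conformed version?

Target frames = source frames × (target rate / source rate) = 40344 × (24)/(48) = 40344 × 1/2 = 20172.

20172 frames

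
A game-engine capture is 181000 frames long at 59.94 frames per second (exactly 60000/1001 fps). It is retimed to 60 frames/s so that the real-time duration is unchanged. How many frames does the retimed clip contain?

181181 frames

Target frames = source frames × (target rate / source rate) = 181000 × (60)/(60000/1001) = 181000 × 1001/1000 = 181181.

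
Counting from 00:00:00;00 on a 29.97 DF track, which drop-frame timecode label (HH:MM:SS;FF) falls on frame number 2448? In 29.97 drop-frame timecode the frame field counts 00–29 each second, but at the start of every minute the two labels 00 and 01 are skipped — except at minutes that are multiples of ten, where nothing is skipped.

Each 10-minute DF block holds 10 × 60 × 30 − 9 × 2 = 17982 frames. 2448 ÷ 17982 → 0 full blocks, remainder 2448.
Within the partial block the first minute is 1800 frames and each further minute 1798, so 1 further minute boundary passed. Total skipped labels = 18 × 0 + 2 × 1 = 2.
Non-drop label index = 2448 + 2 = 2450; at 30 labels/s that is 00:01:21:20, i.e. DF 00:01:21;20.

00:01:21;20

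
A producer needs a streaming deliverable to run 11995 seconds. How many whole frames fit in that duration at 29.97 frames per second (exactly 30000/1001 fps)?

Frames = 11995 × 30000/1001 = 359850000/1001 ≈ 359490.5095.
Complete frames: 359490.

359490 frames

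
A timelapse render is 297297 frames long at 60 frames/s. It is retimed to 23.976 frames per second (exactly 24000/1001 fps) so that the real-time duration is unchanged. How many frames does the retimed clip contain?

Target frames = source frames × (target rate / source rate) = 297297 × (24000/1001)/(60) = 297297 × 400/1001 = 118800.

118800 frames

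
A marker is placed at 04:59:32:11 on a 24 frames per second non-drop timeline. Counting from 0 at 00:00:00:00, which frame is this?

Total seconds to the label: (4 × 3600 + 59 × 60 + 32) = 17972.
Frame index = 17972 × 24 + 11 = 431339.

frame 431339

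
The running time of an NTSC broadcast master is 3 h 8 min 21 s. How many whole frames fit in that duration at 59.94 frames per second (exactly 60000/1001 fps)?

677382 frames

3 h 8 min 21 s = 11301 s.
Frames = 11301 × 60000/1001 = 678060000/1001 ≈ 677382.6174.
Complete frames: 677382.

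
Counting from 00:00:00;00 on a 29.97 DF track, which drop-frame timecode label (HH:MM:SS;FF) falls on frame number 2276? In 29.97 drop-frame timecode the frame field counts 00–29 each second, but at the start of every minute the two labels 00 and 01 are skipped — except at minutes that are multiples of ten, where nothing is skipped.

00:01:15;28

Ten DF minutes hold 17982 frames, so frame 2276 lies in block 0 (frames 0–17981) with 2276 frames into that block.
The block's first minute is 1800 frames and the rest 1798 each; 2276 frames reaches minute 1, so 0 × 18 + 1 × 2 = 2 labels have been skipped so far.
Adding those back, label number 2276 + 2 = 2278 at 30 labels/s is 75 s + 28 f = 0 h 1 min 15 s frame 28, i.e. 00:01:15;28.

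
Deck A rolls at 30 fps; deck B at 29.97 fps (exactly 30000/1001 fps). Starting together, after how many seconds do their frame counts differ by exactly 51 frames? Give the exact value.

1701.7 seconds

The gap grows by |30000/1001 − 30| = 30/1001 frames per second.
Time for a 51-frame gap: 51 ÷ (30/1001) = 1701.7 s.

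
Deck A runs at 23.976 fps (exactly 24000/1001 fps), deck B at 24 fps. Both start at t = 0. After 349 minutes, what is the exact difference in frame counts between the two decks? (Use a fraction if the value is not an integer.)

349 min = 20940 s.
A emits 24000/1001 × 20940 = 502560000/1001 frames; B emits 24 × 20940 = 502560.
Difference = 502560/1001 frames (≈ 502.0579); B is ahead of A.

502560/1001 frames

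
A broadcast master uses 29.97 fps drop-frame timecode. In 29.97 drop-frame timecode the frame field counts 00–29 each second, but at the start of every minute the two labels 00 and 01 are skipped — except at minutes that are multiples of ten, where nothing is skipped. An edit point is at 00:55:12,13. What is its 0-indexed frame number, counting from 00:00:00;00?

Complete 10-minute blocks: 5, each 17982 frames → 89910.
Remaining 5 whole minutes in the current block: 1800 + 4 × 1798 = 8992 frames.
Within the current minute: 12 × 30 + 13 − 2 = 371 (labels ;00/;01 skipped at this minute). Total = 89910 + 8992 + 371 = 99273.

99273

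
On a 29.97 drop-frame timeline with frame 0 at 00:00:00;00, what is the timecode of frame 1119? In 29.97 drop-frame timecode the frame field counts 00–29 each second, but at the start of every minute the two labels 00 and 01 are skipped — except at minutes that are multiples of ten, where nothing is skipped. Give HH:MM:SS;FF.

Ten DF minutes hold 17982 frames, so frame 1119 lies in block 0 (frames 0–17981) with 1119 frames into that block.
The block's first minute is 1800 frames and the rest 1798 each; 1119 frames reaches minute 0, so 0 × 18 + 0 × 2 = 0 labels have been skipped so far.
Adding those back, label number 1119 + 0 = 1119 at 30 labels/s is 37 s + 9 f = 0 h 0 min 37 s frame 9, i.e. 00:00:37;09.

00:00:37;09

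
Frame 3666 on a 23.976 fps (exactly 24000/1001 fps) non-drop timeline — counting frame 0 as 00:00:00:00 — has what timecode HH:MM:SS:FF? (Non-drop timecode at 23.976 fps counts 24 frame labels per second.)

00:02:32:18

3666 ÷ 24 = 152 full seconds, remainder 18 frames.
152 s = 0 h 2 min 32 s.
Timecode: 00:02:32:18.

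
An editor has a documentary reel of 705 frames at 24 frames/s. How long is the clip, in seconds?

Running time = 705 / (24) = 29.375 s.

29.375 seconds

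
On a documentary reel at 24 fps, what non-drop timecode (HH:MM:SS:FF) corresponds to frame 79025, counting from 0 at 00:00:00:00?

79025 ÷ 24 = 3292 full seconds, remainder 17 frames.
3292 s = 0 h 54 min 52 s.
Timecode: 00:54:52:17.

00:54:52:17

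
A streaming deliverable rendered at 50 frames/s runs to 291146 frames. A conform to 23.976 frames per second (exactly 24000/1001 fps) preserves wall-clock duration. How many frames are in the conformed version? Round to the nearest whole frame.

139610 frames

Frames at target rate = 291146 × (24000/1001) / (50) = 139750080/1001 ≈ 139610.470.
Nearest whole frame: 139610.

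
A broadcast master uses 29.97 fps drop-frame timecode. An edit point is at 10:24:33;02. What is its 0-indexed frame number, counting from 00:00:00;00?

As if non-drop at 30 labels/s: (10 × 3600 + 24 × 60 + 33) × 30 + 2 = 1124192.
Minute boundaries passed: 624; those not divisible by 10: 624 − 62 = 562; dropped labels = 2 × 562 = 1124.
Actual frame index = 1124192 − 1124 = 1123068.

1123068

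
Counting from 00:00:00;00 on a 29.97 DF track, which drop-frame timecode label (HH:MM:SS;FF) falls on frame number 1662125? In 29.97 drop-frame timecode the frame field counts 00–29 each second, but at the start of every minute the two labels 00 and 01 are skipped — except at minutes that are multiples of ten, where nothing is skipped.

15:24:19;19

Ten DF minutes hold 17982 frames, so frame 1662125 lies in block 92 (frames 1654344–1672325) with 7781 frames into that block.
The block's first minute is 1800 frames and the rest 1798 each; 7781 frames reaches minute 4, so 92 × 18 + 4 × 2 = 1664 labels have been skipped so far.
Adding those back, label number 1662125 + 1664 = 1663789 at 30 labels/s is 55459 s + 19 f = 15 h 24 min 19 s frame 19, i.e. 15:24:19;19.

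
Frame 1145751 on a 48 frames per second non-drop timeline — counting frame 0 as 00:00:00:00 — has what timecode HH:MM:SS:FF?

1145751 ÷ 48 = 23869 full seconds, remainder 39 frames.
23869 s = 6 h 37 min 49 s.
Timecode: 06:37:49:39.

06:37:49:39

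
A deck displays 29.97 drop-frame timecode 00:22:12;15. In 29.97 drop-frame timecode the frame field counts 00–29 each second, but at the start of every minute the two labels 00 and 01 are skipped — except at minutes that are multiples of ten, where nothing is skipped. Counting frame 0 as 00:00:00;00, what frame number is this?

Complete 10-minute blocks: 2, each 17982 frames → 35964.
Remaining 2 whole minutes in the current block: 1800 + 1 × 1798 = 3598 frames.
Within the current minute: 12 × 30 + 15 − 2 = 373 (labels ;00/;01 skipped at this minute). Total = 35964 + 3598 + 373 = 39935.

39935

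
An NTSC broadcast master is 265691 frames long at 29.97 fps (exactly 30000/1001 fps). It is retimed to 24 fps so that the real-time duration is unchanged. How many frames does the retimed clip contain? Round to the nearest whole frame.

212765 frames

Frames at target rate = 265691 × (24) / (30000/1001) = 265956691/1250 ≈ 212765.353.
Nearest whole frame: 212765.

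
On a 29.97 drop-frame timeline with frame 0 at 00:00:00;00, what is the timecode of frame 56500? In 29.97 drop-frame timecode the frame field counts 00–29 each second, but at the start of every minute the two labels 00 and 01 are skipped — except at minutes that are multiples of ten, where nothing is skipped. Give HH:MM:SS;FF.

00:31:25;06

Each 10-minute DF block holds 10 × 60 × 30 − 9 × 2 = 17982 frames. 56500 ÷ 17982 → 3 full blocks, remainder 2554.
Within the partial block the first minute is 1800 frames and each further minute 1798, so 1 further minute boundary passed. Total skipped labels = 18 × 3 + 2 × 1 = 56.
Non-drop label index = 56500 + 56 = 56556; at 30 labels/s that is 00:31:25:06, i.e. DF 00:31:25;06.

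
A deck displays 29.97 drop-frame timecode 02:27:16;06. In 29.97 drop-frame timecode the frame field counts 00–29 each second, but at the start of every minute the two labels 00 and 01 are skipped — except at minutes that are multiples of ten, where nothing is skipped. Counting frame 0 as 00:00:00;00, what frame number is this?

Complete 10-minute blocks: 14, each 17982 frames → 251748.
Remaining 7 whole minutes in the current block: 1800 + 6 × 1798 = 12588 frames.
Within the current minute: 16 × 30 + 6 − 2 = 484 (labels ;00/;01 skipped at this minute). Total = 251748 + 12588 + 484 = 264820.

264820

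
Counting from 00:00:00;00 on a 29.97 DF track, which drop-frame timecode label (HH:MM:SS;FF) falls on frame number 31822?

00:17:41;24

Ten DF minutes hold 17982 frames, so frame 31822 lies in block 1 (frames 17982–35963) with 13840 frames into that block.
The block's first minute is 1800 frames and the rest 1798 each; 13840 frames reaches minute 7, so 1 × 18 + 7 × 2 = 32 labels have been skipped so far.
Adding those back, label number 31822 + 32 = 31854 at 30 labels/s is 1061 s + 24 f = 0 h 17 min 41 s frame 24, i.e. 00:17:41;24.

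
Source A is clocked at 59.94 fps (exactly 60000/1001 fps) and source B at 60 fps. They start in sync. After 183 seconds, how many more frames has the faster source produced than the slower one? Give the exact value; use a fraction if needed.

10980/1001 frames

A emits 60000/1001 × 183 = 10980000/1001 frames; B emits 60 × 183 = 10980.
Difference = 10980/1001 frames (≈ 10.9690); B is ahead of A.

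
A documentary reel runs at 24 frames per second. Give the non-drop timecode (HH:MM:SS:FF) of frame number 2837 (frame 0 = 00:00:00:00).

00:01:58:05

2837 ÷ 24 = 118 full seconds, remainder 5 frames.
118 s = 0 h 1 min 58 s.
Timecode: 00:01:58:05.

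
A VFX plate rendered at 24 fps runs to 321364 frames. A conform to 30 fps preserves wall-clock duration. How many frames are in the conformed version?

Target frames = source frames × (target rate / source rate) = 321364 × (30)/(24) = 321364 × 5/4 = 401705.

401705 frames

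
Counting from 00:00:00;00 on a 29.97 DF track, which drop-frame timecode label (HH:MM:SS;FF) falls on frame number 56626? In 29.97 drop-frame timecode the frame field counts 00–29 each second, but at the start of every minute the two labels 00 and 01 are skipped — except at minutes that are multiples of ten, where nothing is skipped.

00:31:29;12

Ten DF minutes hold 17982 frames, so frame 56626 lies in block 3 (frames 53946–71927) with 2680 frames into that block.
The block's first minute is 1800 frames and the rest 1798 each; 2680 frames reaches minute 1, so 3 × 18 + 1 × 2 = 56 labels have been skipped so far.
Adding those back, label number 56626 + 56 = 56682 at 30 labels/s is 1889 s + 12 f = 0 h 31 min 29 s frame 12, i.e. 00:31:29;12.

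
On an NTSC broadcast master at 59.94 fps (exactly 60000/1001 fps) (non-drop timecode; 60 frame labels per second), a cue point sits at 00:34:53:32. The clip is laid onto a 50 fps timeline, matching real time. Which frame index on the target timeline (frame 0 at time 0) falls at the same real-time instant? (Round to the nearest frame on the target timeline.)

frame 104781

Source frame index: (0×3600 + 34×60 + 53) × 60 + 32 = 125612.
Real time: 125612 / (60000/1001) = 31434403/15000 s.
Target frame: (31434403/15000) × (50) = 31434403/300 ≈ 104781.343 → 104781.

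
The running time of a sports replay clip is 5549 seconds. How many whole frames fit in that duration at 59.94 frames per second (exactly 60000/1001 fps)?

Frames = 5549 × 60000/1001 = 332940000/1001 ≈ 332607.3926.
Complete frames: 332607.

332607 frames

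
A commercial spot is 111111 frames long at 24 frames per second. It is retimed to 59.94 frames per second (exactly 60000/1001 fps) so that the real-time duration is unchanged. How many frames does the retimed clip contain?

277500 frames

Target frames = source frames × (target rate / source rate) = 111111 × (60000/1001)/(24) = 111111 × 2500/1001 = 277500.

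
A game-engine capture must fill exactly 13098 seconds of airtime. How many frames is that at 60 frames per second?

Frames = 13098 × 60 = 785880.

785880 frames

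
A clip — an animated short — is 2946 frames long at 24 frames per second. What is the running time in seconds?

122.75 seconds

Running time = 2946 / (24) = 122.75 s.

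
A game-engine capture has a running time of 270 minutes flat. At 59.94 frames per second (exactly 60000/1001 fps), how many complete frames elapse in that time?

971028 frames

270 min = 16200 s.
Frames = 16200 × 60000/1001 = 972000000/1001 ≈ 971028.9710.
Complete frames: 971028.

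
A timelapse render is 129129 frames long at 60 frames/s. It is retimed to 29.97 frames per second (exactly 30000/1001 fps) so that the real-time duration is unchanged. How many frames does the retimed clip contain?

Target frames = source frames × (target rate / source rate) = 129129 × (30000/1001)/(60) = 129129 × 500/1001 = 64500.

64500 frames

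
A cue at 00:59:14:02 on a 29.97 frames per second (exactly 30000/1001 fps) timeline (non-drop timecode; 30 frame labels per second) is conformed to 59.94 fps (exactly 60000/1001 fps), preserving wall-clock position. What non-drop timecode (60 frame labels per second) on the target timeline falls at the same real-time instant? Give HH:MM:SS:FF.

00:59:14:04

Source frame index: (0×3600 + 59×60 + 14) × 30 + 2 = 106622.
Real time: 106622 / (30000/1001) = 53364311/15000 s.
Target frame: (53364311/15000) × (60000/1001) = 213244.
At 60 labels/s: frame 213244 → 00:59:14:04.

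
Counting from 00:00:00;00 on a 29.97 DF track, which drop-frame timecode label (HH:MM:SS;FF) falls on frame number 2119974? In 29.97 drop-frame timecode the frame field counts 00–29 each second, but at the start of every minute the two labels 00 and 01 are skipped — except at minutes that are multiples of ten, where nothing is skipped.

Each 10-minute DF block holds 10 × 60 × 30 − 9 × 2 = 17982 frames. 2119974 ÷ 17982 → 117 full blocks, remainder 16080.
Within the partial block the first minute is 1800 frames and each further minute 1798, so 8 further minute boundaries passed. Total skipped labels = 18 × 117 + 2 × 8 = 2122.
Non-drop label index = 2119974 + 2122 = 2122096; at 30 labels/s that is 19:38:56:16, i.e. DF 19:38:56;16.

19:38:56;16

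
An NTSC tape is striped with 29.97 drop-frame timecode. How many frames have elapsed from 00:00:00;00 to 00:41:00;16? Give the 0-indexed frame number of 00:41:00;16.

73742

As if non-drop at 30 labels/s: (0 × 3600 + 41 × 60 + 0) × 30 + 16 = 73816.
Minute boundaries passed: 41; those not divisible by 10: 41 − 4 = 37; dropped labels = 2 × 37 = 74.
Actual frame index = 73816 − 74 = 73742.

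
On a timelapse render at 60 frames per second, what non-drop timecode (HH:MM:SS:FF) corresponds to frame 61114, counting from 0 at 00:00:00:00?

00:16:58:34

61114 ÷ 60 = 1018 full seconds, remainder 34 frames.
1018 s = 0 h 16 min 58 s.
Timecode: 00:16:58:34.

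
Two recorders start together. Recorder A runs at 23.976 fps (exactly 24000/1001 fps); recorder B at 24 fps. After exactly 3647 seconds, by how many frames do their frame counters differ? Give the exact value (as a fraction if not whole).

12504/143 frames

A emits 24000/1001 × 3647 = 12504000/143 frames; B emits 24 × 3647 = 87528.
Difference = 12504/143 frames (≈ 87.4406); B is ahead of A.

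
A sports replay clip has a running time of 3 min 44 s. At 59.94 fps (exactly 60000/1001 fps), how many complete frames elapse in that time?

13426 frames

3 min 44 s = 224 s.
Frames = 224 × 60000/1001 = 1920000/143 ≈ 13426.5734.
Complete frames: 13426.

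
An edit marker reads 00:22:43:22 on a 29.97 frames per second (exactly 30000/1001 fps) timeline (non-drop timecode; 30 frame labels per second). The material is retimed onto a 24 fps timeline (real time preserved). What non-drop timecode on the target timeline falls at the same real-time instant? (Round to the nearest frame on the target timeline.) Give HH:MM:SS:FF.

00:22:45:02

Source frame index: (0×3600 + 22×60 + 43) × 30 + 22 = 40912.
Real time: 40912 / (30000/1001) = 2559557/1875 s.
Target frame: (2559557/1875) × (24) = 20476456/625 ≈ 32762.330 → 32762.
At 24 labels/s: frame 32762 → 00:22:45:02.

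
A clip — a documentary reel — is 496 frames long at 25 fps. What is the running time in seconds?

19.84 seconds

Running time = 496 / (25) = 19.84 s.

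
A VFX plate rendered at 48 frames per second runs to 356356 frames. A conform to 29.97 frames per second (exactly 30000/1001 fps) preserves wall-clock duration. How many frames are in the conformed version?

222500 frames

Target frames = source frames × (target rate / source rate) = 356356 × (30000/1001)/(48) = 356356 × 625/1001 = 222500.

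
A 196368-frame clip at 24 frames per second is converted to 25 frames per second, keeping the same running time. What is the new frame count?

Target frames = source frames × (target rate / source rate) = 196368 × (25)/(24) = 196368 × 25/24 = 204550.

204550 frames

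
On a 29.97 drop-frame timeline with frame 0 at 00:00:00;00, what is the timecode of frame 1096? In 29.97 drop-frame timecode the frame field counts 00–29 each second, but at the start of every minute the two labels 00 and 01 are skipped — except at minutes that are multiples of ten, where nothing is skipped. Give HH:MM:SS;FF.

00:00:36;16

Ten DF minutes hold 17982 frames, so frame 1096 lies in block 0 (frames 0–17981) with 1096 frames into that block.
The block's first minute is 1800 frames and the rest 1798 each; 1096 frames reaches minute 0, so 0 × 18 + 0 × 2 = 0 labels have been skipped so far.
Adding those back, label number 1096 + 0 = 1096 at 30 labels/s is 36 s + 16 f = 0 h 0 min 36 s frame 16, i.e. 00:00:36;16.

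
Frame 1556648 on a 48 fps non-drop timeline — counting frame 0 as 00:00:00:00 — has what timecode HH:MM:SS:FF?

1556648 ÷ 48 = 32430 full seconds, remainder 8 frames.
32430 s = 9 h 0 min 30 s.
Timecode: 09:00:30:08.

09:00:30:08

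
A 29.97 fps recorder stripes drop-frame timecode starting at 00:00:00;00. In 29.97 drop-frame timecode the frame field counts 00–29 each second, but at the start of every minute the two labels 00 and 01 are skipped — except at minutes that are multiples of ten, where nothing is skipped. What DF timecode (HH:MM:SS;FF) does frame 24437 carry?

00:13:35;11

Each 10-minute DF block holds 10 × 60 × 30 − 9 × 2 = 17982 frames. 24437 ÷ 17982 → 1 full block, remainder 6455.
Within the partial block the first minute is 1800 frames and each further minute 1798, so 3 further minute boundaries passed. Total skipped labels = 18 × 1 + 2 × 3 = 24.
Non-drop label index = 24437 + 24 = 24461; at 30 labels/s that is 00:13:35:11, i.e. DF 00:13:35;11.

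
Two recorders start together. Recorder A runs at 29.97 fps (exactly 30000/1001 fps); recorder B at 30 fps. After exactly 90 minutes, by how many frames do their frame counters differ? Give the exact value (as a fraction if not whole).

90 min = 5400 s.
A emits 30000/1001 × 5400 = 162000000/1001 frames; B emits 30 × 5400 = 162000.
Difference = 162000/1001 frames (≈ 161.8382); B is ahead of A.

162000/1001 frames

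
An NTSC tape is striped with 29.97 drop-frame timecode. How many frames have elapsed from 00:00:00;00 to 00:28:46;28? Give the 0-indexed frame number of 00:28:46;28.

51756

As if non-drop at 30 labels/s: (0 × 3600 + 28 × 60 + 46) × 30 + 28 = 51808.
Minute boundaries passed: 28; those not divisible by 10: 28 − 2 = 26; dropped labels = 2 × 26 = 52.
Actual frame index = 51808 − 52 = 51756.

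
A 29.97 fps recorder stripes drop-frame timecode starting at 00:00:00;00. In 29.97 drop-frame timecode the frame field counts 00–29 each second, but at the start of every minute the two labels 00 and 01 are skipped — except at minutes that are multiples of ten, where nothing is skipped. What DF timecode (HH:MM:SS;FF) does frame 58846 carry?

Each 10-minute DF block holds 10 × 60 × 30 − 9 × 2 = 17982 frames. 58846 ÷ 17982 → 3 full blocks, remainder 4900.
Within the partial block the first minute is 1800 frames and each further minute 1798, so 2 further minute boundaries passed. Total skipped labels = 18 × 3 + 2 × 2 = 58.
Non-drop label index = 58846 + 58 = 58904; at 30 labels/s that is 00:32:43:14, i.e. DF 00:32:43;14.

00:32:43;14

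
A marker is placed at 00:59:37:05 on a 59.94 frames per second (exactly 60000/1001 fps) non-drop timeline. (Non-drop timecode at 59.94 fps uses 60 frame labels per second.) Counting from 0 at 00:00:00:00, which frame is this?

Total seconds to the label: (0 × 3600 + 59 × 60 + 37) = 3577.
Frame index = 3577 × 60 + 5 = 214625.

214625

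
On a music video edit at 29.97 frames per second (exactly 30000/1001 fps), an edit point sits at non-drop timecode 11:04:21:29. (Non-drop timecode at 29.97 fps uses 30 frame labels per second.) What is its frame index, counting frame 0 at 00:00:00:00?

Total seconds to the label: (11 × 3600 + 4 × 60 + 21) = 39861.
Frame index = 39861 × 30 + 29 = 1195859.

1195859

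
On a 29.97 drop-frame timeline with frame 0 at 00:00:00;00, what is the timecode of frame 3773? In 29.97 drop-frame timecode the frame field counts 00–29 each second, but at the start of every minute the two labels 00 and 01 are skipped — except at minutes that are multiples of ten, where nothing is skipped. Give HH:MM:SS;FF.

Each 10-minute DF block holds 10 × 60 × 30 − 9 × 2 = 17982 frames. 3773 ÷ 17982 → 0 full blocks, remainder 3773.
Within the partial block the first minute is 1800 frames and each further minute 1798, so 2 further minute boundaries passed. Total skipped labels = 18 × 0 + 2 × 2 = 4.
Non-drop label index = 3773 + 4 = 3777; at 30 labels/s that is 00:02:05:27, i.e. DF 00:02:05;27.

00:02:05;27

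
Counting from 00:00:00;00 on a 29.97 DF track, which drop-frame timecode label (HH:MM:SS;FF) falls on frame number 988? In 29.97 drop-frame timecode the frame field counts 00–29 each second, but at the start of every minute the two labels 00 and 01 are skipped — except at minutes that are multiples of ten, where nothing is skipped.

00:00:32;28

Ten DF minutes hold 17982 frames, so frame 988 lies in block 0 (frames 0–17981) with 988 frames into that block.
The block's first minute is 1800 frames and the rest 1798 each; 988 frames reaches minute 0, so 0 × 18 + 0 × 2 = 0 labels have been skipped so far.
Adding those back, label number 988 + 0 = 988 at 30 labels/s is 32 s + 28 f = 0 h 0 min 32 s frame 28, i.e. 00:00:32;28.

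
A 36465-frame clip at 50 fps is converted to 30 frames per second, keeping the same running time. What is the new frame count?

Target frames = source frames × (target rate / source rate) = 36465 × (30)/(50) = 36465 × 3/5 = 21879.

21879 frames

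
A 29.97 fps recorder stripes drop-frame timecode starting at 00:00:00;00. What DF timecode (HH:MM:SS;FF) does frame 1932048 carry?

Ten DF minutes hold 17982 frames, so frame 1932048 lies in block 107 (frames 1924074–1942055) with 7974 frames into that block.
The block's first minute is 1800 frames and the rest 1798 each; 7974 frames reaches minute 4, so 107 × 18 + 4 × 2 = 1934 labels have been skipped so far.
Adding those back, label number 1932048 + 1934 = 1933982 at 30 labels/s is 64466 s + 2 f = 17 h 54 min 26 s frame 2, i.e. 17:54:26;02.

17:54:26;02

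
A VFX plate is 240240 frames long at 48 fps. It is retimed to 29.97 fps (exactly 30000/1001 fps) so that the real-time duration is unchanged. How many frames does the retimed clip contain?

150000 frames

Target frames = source frames × (target rate / source rate) = 240240 × (30000/1001)/(48) = 240240 × 625/1001 = 150000.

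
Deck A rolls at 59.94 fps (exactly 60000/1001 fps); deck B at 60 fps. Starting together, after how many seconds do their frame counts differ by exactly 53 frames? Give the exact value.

53053/60 seconds

The gap grows by |60 − 60000/1001| = 60/1001 frames per second.
Time for a 53-frame gap: 53 ÷ (60/1001) = 53053/60 s.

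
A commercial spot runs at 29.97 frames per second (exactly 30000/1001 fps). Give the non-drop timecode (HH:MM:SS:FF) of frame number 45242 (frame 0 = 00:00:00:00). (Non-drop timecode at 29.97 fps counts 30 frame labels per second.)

00:25:08:02

45242 ÷ 30 = 1508 full seconds, remainder 2 frames.
1508 s = 0 h 25 min 8 s.
Timecode: 00:25:08:02.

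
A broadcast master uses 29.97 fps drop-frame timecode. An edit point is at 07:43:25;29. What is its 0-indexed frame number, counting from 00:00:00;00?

833345

Complete 10-minute blocks: 46, each 17982 frames → 827172.
Remaining 3 whole minutes in the current block: 1800 + 2 × 1798 = 5396 frames.
Within the current minute: 25 × 30 + 29 − 2 = 777 (labels ;00/;01 skipped at this minute). Total = 827172 + 5396 + 777 = 833345.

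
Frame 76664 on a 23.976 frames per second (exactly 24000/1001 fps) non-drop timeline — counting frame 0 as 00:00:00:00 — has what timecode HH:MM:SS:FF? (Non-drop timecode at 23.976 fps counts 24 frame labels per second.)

00:53:14:08

76664 ÷ 24 = 3194 full seconds, remainder 8 frames.
3194 s = 0 h 53 min 14 s.
Timecode: 00:53:14:08.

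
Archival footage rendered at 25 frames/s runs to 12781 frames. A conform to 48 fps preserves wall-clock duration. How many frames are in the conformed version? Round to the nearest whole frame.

Frames at target rate = 12781 × (48) / (25) = 613488/25 ≈ 24539.520.
Nearest whole frame: 24540.

24540 frames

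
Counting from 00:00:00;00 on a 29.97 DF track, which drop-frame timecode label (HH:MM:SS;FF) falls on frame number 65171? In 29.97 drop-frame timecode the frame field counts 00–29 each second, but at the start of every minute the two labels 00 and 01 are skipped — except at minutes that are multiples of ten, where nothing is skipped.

Each 10-minute DF block holds 10 × 60 × 30 − 9 × 2 = 17982 frames. 65171 ÷ 17982 → 3 full blocks, remainder 11225.
Within the partial block the first minute is 1800 frames and each further minute 1798, so 6 further minute boundaries passed. Total skipped labels = 18 × 3 + 2 × 6 = 66.
Non-drop label index = 65171 + 66 = 65237; at 30 labels/s that is 00:36:14:17, i.e. DF 00:36:14;17.

00:36:14;17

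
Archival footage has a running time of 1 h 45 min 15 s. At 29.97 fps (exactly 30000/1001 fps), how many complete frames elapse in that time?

1 h 45 min 15 s = 6315 s.
Frames = 6315 × 30000/1001 = 189450000/1001 ≈ 189260.7393.
Complete frames: 189260.

189260 frames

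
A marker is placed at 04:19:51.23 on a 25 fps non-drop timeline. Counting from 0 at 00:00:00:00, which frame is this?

Total seconds to the label: (4 × 3600 + 19 × 60 + 51) = 15591.
Frame index = 15591 × 25 + 23 = 389798.

frame 389798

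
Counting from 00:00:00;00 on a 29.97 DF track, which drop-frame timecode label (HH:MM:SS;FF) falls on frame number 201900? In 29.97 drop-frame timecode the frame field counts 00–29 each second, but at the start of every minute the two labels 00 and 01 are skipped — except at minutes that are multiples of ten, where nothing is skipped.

Ten DF minutes hold 17982 frames, so frame 201900 lies in block 11 (frames 197802–215783) with 4098 frames into that block.
The block's first minute is 1800 frames and the rest 1798 each; 4098 frames reaches minute 2, so 11 × 18 + 2 × 2 = 202 labels have been skipped so far.
Adding those back, label number 201900 + 202 = 202102 at 30 labels/s is 6736 s + 22 f = 1 h 52 min 16 s frame 22, i.e. 01:52:16;22.

01:52:16;22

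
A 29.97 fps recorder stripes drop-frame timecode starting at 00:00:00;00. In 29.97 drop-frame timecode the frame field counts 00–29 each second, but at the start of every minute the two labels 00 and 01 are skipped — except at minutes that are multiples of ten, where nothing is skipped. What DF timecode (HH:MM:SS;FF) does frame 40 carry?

Ten DF minutes hold 17982 frames, so frame 40 lies in block 0 (frames 0–17981) with 40 frames into that block.
The block's first minute is 1800 frames and the rest 1798 each; 40 frames reaches minute 0, so 0 × 18 + 0 × 2 = 0 labels have been skipped so far.
Adding those back, label number 40 + 0 = 40 at 30 labels/s is 1 s + 10 f = 0 h 0 min 1 s frame 10, i.e. 00:00:01;10.

00:00:01;10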